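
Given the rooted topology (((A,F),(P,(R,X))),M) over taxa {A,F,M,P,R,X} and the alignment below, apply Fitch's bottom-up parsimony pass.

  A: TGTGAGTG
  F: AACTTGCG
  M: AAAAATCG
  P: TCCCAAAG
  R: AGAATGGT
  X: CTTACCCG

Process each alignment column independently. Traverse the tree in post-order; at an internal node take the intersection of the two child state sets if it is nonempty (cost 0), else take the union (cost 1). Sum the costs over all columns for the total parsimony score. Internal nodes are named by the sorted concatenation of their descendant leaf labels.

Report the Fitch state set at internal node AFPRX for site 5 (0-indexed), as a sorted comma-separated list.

G

[col 0] AF: children A:{T}, F:{A} ∪→ {A,T}; cost 1
[col 0] RX: children R:{A}, X:{C} ∪→ {A,C}; cost 1
[col 0] PRX: children P:{T}, RX:{A,C} ∪→ {A,C,T}; cost 1
[col 0] AFPRX: children AF:{A,T}, PRX:{A,C,T} ∩→ {A,T}; cost 0
[col 0] AFMPRX: children AFPRX:{A,T}, M:{A} ∩→ {A}; cost 0
[col 1] AF: children A:{G}, F:{A} ∪→ {A,G}; cost 1
[col 1] RX: children R:{G}, X:{T} ∪→ {G,T}; cost 1
[col 1] PRX: children P:{C}, RX:{G,T} ∪→ {C,G,T}; cost 1
[col 1] AFPRX: children AF:{A,G}, PRX:{C,G,T} ∩→ {G}; cost 0
[col 1] AFMPRX: children AFPRX:{G}, M:{A} ∪→ {A,G}; cost 1
[col 2] AF: children A:{T}, F:{C} ∪→ {C,T}; cost 1
[col 2] RX: children R:{A}, X:{T} ∪→ {A,T}; cost 1
[col 2] PRX: children P:{C}, RX:{A,T} ∪→ {A,C,T}; cost 1
[col 2] AFPRX: children AF:{C,T}, PRX:{A,C,T} ∩→ {C,T}; cost 0
[col 2] AFMPRX: children AFPRX:{C,T}, M:{A} ∪→ {A,C,T}; cost 1
[col 3] AF: children A:{G}, F:{T} ∪→ {G,T}; cost 1
[col 3] RX: children R:{A}, X:{A} ∩→ {A}; cost 0
[col 3] PRX: children P:{C}, RX:{A} ∪→ {A,C}; cost 1
[col 3] AFPRX: children AF:{G,T}, PRX:{A,C} ∪→ {A,C,G,T}; cost 1
[col 3] AFMPRX: children AFPRX:{A,C,G,T}, M:{A} ∩→ {A}; cost 0
[col 4] AF: children A:{A}, F:{T} ∪→ {A,T}; cost 1
[col 4] RX: children R:{T}, X:{C} ∪→ {C,T}; cost 1
[col 4] PRX: children P:{A}, RX:{C,T} ∪→ {A,C,T}; cost 1
[col 4] AFPRX: children AF:{A,T}, PRX:{A,C,T} ∩→ {A,T}; cost 0
[col 4] AFMPRX: children AFPRX:{A,T}, M:{A} ∩→ {A}; cost 0
[col 5] AF: children A:{G}, F:{G} ∩→ {G}; cost 0
[col 5] RX: children R:{G}, X:{C} ∪→ {C,G}; cost 1
[col 5] PRX: children P:{A}, RX:{C,G} ∪→ {A,C,G}; cost 1
[col 5] AFPRX: children AF:{G}, PRX:{A,C,G} ∩→ {G}; cost 0
[col 5] AFMPRX: children AFPRX:{G}, M:{T} ∪→ {G,T}; cost 1
[col 6] AF: children A:{T}, F:{C} ∪→ {C,T}; cost 1
[col 6] RX: children R:{G}, X:{C} ∪→ {C,G}; cost 1
[col 6] PRX: children P:{A}, RX:{C,G} ∪→ {A,C,G}; cost 1
[col 6] AFPRX: children AF:{C,T}, PRX:{A,C,G} ∩→ {C}; cost 0
[col 6] AFMPRX: children AFPRX:{C}, M:{C} ∩→ {C}; cost 0
[col 7] AF: children A:{G}, F:{G} ∩→ {G}; cost 0
[col 7] RX: children R:{T}, X:{G} ∪→ {G,T}; cost 1
[col 7] PRX: children P:{G}, RX:{G,T} ∩→ {G}; cost 0
[col 7] AFPRX: children AF:{G}, PRX:{G} ∩→ {G}; cost 0
[col 7] AFMPRX: children AFPRX:{G}, M:{G} ∩→ {G}; cost 0
per-site changes: [3, 4, 4, 3, 3, 3, 3, 1]; total = 24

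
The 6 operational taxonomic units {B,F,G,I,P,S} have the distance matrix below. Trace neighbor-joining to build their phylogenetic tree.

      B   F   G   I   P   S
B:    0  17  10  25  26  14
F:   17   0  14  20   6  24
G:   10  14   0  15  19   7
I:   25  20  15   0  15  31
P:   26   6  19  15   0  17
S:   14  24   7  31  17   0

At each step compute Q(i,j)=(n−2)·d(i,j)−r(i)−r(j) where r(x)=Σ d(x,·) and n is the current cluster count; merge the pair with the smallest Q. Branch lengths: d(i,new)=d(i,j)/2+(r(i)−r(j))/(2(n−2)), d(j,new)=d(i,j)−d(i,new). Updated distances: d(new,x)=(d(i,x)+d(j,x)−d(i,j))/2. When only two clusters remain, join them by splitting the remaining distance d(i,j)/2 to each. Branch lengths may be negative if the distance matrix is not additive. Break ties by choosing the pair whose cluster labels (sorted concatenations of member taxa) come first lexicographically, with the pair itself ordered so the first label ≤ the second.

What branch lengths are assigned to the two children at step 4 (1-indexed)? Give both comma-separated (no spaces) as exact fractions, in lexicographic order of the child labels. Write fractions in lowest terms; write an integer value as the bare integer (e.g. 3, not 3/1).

13/8,57/8

step 1: merge (F,P) at d=6, Q=-140; branch lengths F→11/4, P→13/4; new cluster FP
  updated: d(B,FP)=37/2, d(FP,G)=27/2, d(FP,I)=29/2, d(FP,S)=35/2
step 2: merge (FP,I) at d=29/2, Q=-106; branch lengths FP→11/3, I→65/6; new cluster FIP
  updated: d(B,FIP)=29/2, d(FIP,G)=7, d(FIP,S)=17
step 3: merge (B,S) at d=14, Q=-97/2; branch lengths B→57/8, S→55/8; new cluster BS
  updated: d(BS,FIP)=35/4, d(BS,G)=3/2
step 4: merge (BS,FIP) at d=35/4, Q=-69/4; branch lengths BS→13/8, FIP→57/8; new cluster BFIPS
  updated: d(BFIPS,G)=-1/8
step 5: merge (BFIPS,G) at d=-1/8; branch lengths BFIPS→-1/16, G→-1/16; new cluster BFGIPS
final tree: (((B:57/8,S:55/8):13/8,((F:11/4,P:13/4):11/3,I:65/6):57/8):-1/16,G:-1/16)
total length: 345/8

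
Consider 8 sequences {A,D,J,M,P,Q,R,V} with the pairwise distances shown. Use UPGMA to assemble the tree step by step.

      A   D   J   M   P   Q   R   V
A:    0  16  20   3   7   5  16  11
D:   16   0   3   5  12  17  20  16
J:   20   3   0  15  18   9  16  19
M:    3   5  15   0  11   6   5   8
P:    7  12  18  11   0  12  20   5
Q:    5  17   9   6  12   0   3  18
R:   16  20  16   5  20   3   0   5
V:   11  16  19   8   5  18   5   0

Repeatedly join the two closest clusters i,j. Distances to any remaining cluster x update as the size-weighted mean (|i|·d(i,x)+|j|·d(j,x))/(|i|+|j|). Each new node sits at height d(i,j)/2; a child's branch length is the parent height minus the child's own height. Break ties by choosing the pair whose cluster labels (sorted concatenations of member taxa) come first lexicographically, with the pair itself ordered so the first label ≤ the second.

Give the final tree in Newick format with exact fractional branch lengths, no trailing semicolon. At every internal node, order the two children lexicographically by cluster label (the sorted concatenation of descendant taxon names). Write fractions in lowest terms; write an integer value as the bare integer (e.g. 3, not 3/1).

((((A:3/2,M:3/2):5/2,(Q:3/2,R:3/2):5/2):7/4,(P:5/2,V:5/2):13/4):15/8,(D:3/2,J:3/2):49/8)

step 1: merge (A,M) at d=3; branch lengths A→3/2, M→3/2; new cluster AM
  updated: d(AM,D)=21/2, d(AM,J)=35/2, d(AM,P)=9, d(AM,Q)=11/2, d(AM,R)=21/2, d(AM,V)=19/2
step 2: merge (D,J) at d=3; branch lengths D→3/2, J→3/2; new cluster DJ
  updated: d(AM,DJ)=14, d(DJ,P)=15, d(DJ,Q)=13, d(DJ,R)=18, d(DJ,V)=35/2
step 3: merge (Q,R) at d=3; branch lengths Q→3/2, R→3/2; new cluster QR
  updated: d(AM,QR)=8, d(DJ,QR)=31/2, d(P,QR)=16, d(QR,V)=23/2
step 4: merge (P,V) at d=5; branch lengths P→5/2, V→5/2; new cluster PV
  updated: d(AM,PV)=37/4, d(DJ,PV)=65/4, d(PV,QR)=55/4
step 5: merge (AM,QR) at d=8; branch lengths AM→5/2, QR→5/2; new cluster AMQR
  updated: d(AMQR,DJ)=59/4, d(AMQR,PV)=23/2
step 6: merge (AMQR,PV) at d=23/2; branch lengths AMQR→7/4, PV→13/4; new cluster AMPQRV
  updated: d(AMPQRV,DJ)=61/4
step 7: merge (AMPQRV,DJ) at d=61/4; branch lengths AMPQRV→15/8, DJ→49/8; new cluster ADJMPQRV
final tree: ((((A:3/2,M:3/2):5/2,(Q:3/2,R:3/2):5/2):7/4,(P:5/2,V:5/2):13/4):15/8,(D:3/2,J:3/2):49/8)
total length: 32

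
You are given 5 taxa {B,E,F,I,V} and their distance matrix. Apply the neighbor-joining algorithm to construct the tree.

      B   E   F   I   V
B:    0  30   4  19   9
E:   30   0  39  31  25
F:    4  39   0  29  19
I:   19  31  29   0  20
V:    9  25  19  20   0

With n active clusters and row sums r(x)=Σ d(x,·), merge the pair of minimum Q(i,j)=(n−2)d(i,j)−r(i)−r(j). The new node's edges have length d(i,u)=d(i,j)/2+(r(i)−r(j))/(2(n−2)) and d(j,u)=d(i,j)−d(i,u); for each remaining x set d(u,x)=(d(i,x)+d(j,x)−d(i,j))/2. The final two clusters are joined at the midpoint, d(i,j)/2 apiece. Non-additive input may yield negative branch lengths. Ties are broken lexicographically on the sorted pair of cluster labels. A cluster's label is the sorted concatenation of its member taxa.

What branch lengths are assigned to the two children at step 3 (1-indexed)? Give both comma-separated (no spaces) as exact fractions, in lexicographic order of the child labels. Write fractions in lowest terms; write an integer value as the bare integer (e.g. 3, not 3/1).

27/8,155/8

step 1: merge (B,F) at d=4, Q=-141; branch lengths B→-17/6, F→41/6; new cluster BF
  updated: d(BF,E)=65/2, d(BF,I)=22, d(BF,V)=12
step 2: merge (BF,V) at d=12, Q=-199/2; branch lengths BF→67/8, V→29/8; new cluster BFV
  updated: d(BFV,E)=91/4, d(BFV,I)=15
step 3: merge (BFV,E) at d=91/4, Q=-275/4; branch lengths BFV→27/8, E→155/8; new cluster BEFV
  updated: d(BEFV,I)=93/8
step 4: merge (BEFV,I) at d=93/8; branch lengths BEFV→93/16, I→93/16; new cluster BEFIV
final tree: ((((B:-17/6,F:41/6):67/8,V:29/8):27/8,E:155/8):93/16,I:93/16)
total length: 403/8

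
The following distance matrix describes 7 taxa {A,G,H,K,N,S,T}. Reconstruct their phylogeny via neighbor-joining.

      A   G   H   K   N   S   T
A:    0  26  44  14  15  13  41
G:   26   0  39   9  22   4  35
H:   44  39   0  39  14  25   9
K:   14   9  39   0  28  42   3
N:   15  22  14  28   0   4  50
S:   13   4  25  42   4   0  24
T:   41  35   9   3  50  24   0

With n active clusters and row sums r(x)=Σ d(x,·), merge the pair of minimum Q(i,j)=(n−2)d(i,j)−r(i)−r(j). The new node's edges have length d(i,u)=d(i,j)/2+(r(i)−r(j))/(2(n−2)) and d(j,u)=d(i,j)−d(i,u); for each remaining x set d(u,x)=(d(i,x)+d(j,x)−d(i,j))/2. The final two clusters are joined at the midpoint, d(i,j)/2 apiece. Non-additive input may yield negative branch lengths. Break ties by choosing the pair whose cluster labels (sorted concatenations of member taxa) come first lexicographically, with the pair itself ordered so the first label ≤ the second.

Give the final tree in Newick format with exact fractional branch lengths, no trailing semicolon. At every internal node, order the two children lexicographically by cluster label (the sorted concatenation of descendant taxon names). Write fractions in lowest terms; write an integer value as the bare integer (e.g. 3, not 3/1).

iteration 1: select H,T (d=9, Q=-287); attach at lengths (53/10, 37/10); label the merged cluster HT
  updated: d(A,HT)=38, d(G,HT)=65/2, d(HT,K)=33/2, d(HT,N)=55/2, d(HT,S)=20
iteration 2: select HT,K (d=33/2, Q=-178); attach at lengths (91/8, 41/8); label the merged cluster HKT
  updated: d(A,HKT)=71/4, d(G,HKT)=25/2, d(HKT,N)=39/2, d(HKT,S)=91/4
iteration 3: select G,HKT (d=25/2, Q=-199/2); attach at lengths (59/12, 91/12); label the merged cluster GHKT
  updated: d(A,GHKT)=125/8, d(GHKT,N)=29/2, d(GHKT,S)=57/8
iteration 4: select A,GHKT (d=125/8, Q=-397/8); attach at lengths (301/32, 199/32); label the merged cluster AGHKT
  updated: d(AGHKT,N)=111/16, d(AGHKT,S)=9/4
iteration 5: select AGHKT,N (d=111/16, Q=-211/16); attach at lengths (83/32, 139/32); label the merged cluster AGHKNT
  updated: d(AGHKNT,S)=-11/32
iteration 6: select AGHKNT,S (d=-11/32); attach at lengths (-11/64, -11/64); label the merged cluster AGHKNST
final tree: (((A:301/32,(G:59/12,((H:53/10,T:37/10):91/8,K:41/8):91/12):199/32):83/32,N:139/32):-11/64,S:-11/64)
total length: 1927/32

(((A:301/32,(G:59/12,((H:53/10,T:37/10):91/8,K:41/8):91/12):199/32):83/32,N:139/32):-11/64,S:-11/64)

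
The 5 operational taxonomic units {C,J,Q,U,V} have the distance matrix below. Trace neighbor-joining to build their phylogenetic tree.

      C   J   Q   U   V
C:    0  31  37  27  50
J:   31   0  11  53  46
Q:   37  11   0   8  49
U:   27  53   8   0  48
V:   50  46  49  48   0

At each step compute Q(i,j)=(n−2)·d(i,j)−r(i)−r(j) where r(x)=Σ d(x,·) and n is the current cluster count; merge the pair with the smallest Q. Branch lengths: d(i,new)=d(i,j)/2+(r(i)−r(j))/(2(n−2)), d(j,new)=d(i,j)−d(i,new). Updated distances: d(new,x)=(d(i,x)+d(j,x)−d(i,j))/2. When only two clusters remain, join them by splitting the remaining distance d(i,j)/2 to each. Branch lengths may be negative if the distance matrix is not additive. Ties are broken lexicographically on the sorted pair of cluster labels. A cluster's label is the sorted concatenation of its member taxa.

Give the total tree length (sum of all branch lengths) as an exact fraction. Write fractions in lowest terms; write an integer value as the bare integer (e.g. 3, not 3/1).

iteration 1: select Q,U (d=8, Q=-217); attach at lengths (-7/6, 55/6); label the merged cluster QU
  updated: d(C,QU)=28, d(J,QU)=28, d(QU,V)=89/2
iteration 2: select C,QU (d=28, Q=-307/2); attach at lengths (129/8, 95/8); label the merged cluster CQU
  updated: d(CQU,J)=31/2, d(CQU,V)=133/4
iteration 3: select CQU,J (d=31/2, Q=-379/4); attach at lengths (11/8, 113/8); label the merged cluster CJQU
  updated: d(CJQU,V)=255/8
iteration 4: select CJQU,V (d=255/8); attach at lengths (255/16, 255/16); label the merged cluster CJQUV
final tree: (((C:129/8,(Q:-7/6,U:55/6):95/8):11/8,J:113/8):255/16,V:255/16)
total length: 667/8

667/8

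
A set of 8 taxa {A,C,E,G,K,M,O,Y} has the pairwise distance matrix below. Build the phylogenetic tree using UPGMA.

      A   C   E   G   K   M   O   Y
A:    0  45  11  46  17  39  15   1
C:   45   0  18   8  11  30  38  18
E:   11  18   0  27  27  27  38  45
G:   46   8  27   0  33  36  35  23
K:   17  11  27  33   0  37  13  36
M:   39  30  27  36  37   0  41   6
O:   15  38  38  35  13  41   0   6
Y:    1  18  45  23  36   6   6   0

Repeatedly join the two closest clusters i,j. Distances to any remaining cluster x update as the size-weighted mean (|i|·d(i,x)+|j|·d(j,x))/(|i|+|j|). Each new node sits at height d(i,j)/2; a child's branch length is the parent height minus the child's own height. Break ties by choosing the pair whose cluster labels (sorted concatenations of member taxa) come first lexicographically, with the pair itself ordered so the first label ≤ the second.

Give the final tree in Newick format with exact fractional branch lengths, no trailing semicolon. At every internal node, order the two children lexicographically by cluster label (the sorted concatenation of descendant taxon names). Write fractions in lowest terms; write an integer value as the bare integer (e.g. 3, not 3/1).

(((((A:1/2,Y:1/2):19/4,O:21/4):23/4,K:11):35/8,M:123/8):7/120,((C:4,G:4):29/4,E:45/4):251/60)

iteration 1: select A,Y (d=1); attach at lengths (1/2, 1/2); label the merged cluster AY
  updated: d(AY,C)=63/2, d(AY,E)=28, d(AY,G)=69/2, d(AY,K)=53/2, d(AY,M)=45/2, d(AY,O)=21/2
iteration 2: select C,G (d=8); attach at lengths (4, 4); label the merged cluster CG
  updated: d(AY,CG)=33, d(CG,E)=45/2, d(CG,K)=22, d(CG,M)=33, d(CG,O)=73/2
iteration 3: select AY,O (d=21/2); attach at lengths (19/4, 21/4); label the merged cluster AOY
  updated: d(AOY,CG)=205/6, d(AOY,E)=94/3, d(AOY,K)=22, d(AOY,M)=86/3
iteration 4: select AOY,K (d=22); attach at lengths (23/4, 11); label the merged cluster AKOY
  updated: d(AKOY,CG)=249/8, d(AKOY,E)=121/4, d(AKOY,M)=123/4
iteration 5: select CG,E (d=45/2); attach at lengths (29/4, 45/4); label the merged cluster CEG
  updated: d(AKOY,CEG)=185/6, d(CEG,M)=31
iteration 6: select AKOY,M (d=123/4); attach at lengths (35/8, 123/8); label the merged cluster AKMOY
  updated: d(AKMOY,CEG)=463/15
iteration 7: select AKMOY,CEG (d=463/15); attach at lengths (7/120, 251/60); label the merged cluster ACEGKMOY
final tree: (((((A:1/2,Y:1/2):19/4,O:21/4):23/4,K:11):35/8,M:123/8):7/120,((C:4,G:4):29/4,E:45/4):251/60)
total length: 9389/120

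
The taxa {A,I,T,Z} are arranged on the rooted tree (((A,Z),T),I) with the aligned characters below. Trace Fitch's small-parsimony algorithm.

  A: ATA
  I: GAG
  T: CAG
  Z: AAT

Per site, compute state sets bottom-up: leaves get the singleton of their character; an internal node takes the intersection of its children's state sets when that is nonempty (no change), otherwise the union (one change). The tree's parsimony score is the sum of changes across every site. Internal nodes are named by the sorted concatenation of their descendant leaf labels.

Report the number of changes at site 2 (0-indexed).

2

AZ@0: {A} ∩ {A} = {A} (intersection, +0)
ATZ@0: {A} ∪ {C} = {A,C} (union, +1)
AITZ@0: {A,C} ∪ {G} = {A,C,G} (union, +1)
AZ@1: {T} ∪ {A} = {A,T} (union, +1)
ATZ@1: {A,T} ∩ {A} = {A} (intersection, +0)
AITZ@1: {A} ∩ {A} = {A} (intersection, +0)
AZ@2: {A} ∪ {T} = {A,T} (union, +1)
ATZ@2: {A,T} ∪ {G} = {A,G,T} (union, +1)
AITZ@2: {A,G,T} ∩ {G} = {G} (intersection, +0)
per-site changes: [2, 1, 2]; total = 5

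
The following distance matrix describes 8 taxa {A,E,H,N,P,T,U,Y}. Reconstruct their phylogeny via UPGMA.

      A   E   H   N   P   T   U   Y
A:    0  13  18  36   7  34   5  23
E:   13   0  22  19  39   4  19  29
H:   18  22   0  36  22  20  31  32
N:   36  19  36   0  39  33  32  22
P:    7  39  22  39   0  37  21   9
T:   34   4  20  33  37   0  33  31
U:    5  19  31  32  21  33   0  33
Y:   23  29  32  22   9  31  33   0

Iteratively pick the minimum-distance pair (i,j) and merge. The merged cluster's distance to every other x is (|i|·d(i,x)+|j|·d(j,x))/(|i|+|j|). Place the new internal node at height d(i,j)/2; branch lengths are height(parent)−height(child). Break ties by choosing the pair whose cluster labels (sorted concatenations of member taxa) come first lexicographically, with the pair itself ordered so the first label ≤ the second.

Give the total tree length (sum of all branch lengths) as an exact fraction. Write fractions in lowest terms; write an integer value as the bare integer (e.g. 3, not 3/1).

901/12

iteration 1: select E,T (d=4); attach at lengths (2, 2); label the merged cluster ET
  updated: d(A,ET)=47/2, d(ET,H)=21, d(ET,N)=26, d(ET,P)=38, d(ET,U)=26, d(ET,Y)=30
iteration 2: select A,U (d=5); attach at lengths (5/2, 5/2); label the merged cluster AU
  updated: d(AU,ET)=99/4, d(AU,H)=49/2, d(AU,N)=34, d(AU,P)=14, d(AU,Y)=28
iteration 3: select P,Y (d=9); attach at lengths (9/2, 9/2); label the merged cluster PY
  updated: d(AU,PY)=21, d(ET,PY)=34, d(H,PY)=27, d(N,PY)=61/2
iteration 4: select AU,PY (d=21); attach at lengths (8, 6); label the merged cluster APUY
  updated: d(APUY,ET)=235/8, d(APUY,H)=103/4, d(APUY,N)=129/4
iteration 5: select ET,H (d=21); attach at lengths (17/2, 21/2); label the merged cluster EHT
  updated: d(APUY,EHT)=169/6, d(EHT,N)=88/3
iteration 6: select APUY,EHT (d=169/6); attach at lengths (43/12, 43/12); label the merged cluster AEHPTUY
  updated: d(AEHPTUY,N)=31
iteration 7: select AEHPTUY,N (d=31); attach at lengths (17/12, 31/2); label the merged cluster AEHNPTUY
final tree: ((((A:5/2,U:5/2):8,(P:9/2,Y:9/2):6):43/12,((E:2,T:2):17/2,H:21/2):43/12):17/12,N:31/2)
total length: 901/12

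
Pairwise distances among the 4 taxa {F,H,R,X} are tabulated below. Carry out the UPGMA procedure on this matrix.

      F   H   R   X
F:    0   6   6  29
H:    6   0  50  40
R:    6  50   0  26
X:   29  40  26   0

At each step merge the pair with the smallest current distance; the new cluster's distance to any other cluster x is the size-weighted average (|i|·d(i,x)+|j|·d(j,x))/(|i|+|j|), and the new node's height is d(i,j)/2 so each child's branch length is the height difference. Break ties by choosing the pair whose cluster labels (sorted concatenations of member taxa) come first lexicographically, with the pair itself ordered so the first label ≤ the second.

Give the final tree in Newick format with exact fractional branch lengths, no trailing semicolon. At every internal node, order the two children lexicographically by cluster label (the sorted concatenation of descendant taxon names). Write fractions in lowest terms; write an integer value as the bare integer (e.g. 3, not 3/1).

iteration 1: select F,H (d=6); attach at lengths (3, 3); label the merged cluster FH
  updated: d(FH,R)=28, d(FH,X)=69/2
iteration 2: select R,X (d=26); attach at lengths (13, 13); label the merged cluster RX
  updated: d(FH,RX)=125/4
iteration 3: select FH,RX (d=125/4); attach at lengths (101/8, 21/8); label the merged cluster FHRX
final tree: ((F:3,H:3):101/8,(R:13,X:13):21/8)
total length: 189/4

((F:3,H:3):101/8,(R:13,X:13):21/8)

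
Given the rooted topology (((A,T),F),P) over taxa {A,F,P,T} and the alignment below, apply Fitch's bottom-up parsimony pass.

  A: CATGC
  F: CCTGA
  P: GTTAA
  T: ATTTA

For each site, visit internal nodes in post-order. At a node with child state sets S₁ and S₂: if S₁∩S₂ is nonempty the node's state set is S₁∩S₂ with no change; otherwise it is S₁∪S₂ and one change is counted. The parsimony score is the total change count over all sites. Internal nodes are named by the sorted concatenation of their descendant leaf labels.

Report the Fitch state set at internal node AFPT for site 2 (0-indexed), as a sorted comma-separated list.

[col 0] AT: children A:{C}, T:{A} ∪→ {A,C}; cost 1
[col 0] AFT: children AT:{A,C}, F:{C} ∩→ {C}; cost 0
[col 0] AFPT: children AFT:{C}, P:{G} ∪→ {C,G}; cost 1
[col 1] AT: children A:{A}, T:{T} ∪→ {A,T}; cost 1
[col 1] AFT: children AT:{A,T}, F:{C} ∪→ {A,C,T}; cost 1
[col 1] AFPT: children AFT:{A,C,T}, P:{T} ∩→ {T}; cost 0
[col 2] AT: children A:{T}, T:{T} ∩→ {T}; cost 0
[col 2] AFT: children AT:{T}, F:{T} ∩→ {T}; cost 0
[col 2] AFPT: children AFT:{T}, P:{T} ∩→ {T}; cost 0
[col 3] AT: children A:{G}, T:{T} ∪→ {G,T}; cost 1
[col 3] AFT: children AT:{G,T}, F:{G} ∩→ {G}; cost 0
[col 3] AFPT: children AFT:{G}, P:{A} ∪→ {A,G}; cost 1
[col 4] AT: children A:{C}, T:{A} ∪→ {A,C}; cost 1
[col 4] AFT: children AT:{A,C}, F:{A} ∩→ {A}; cost 0
[col 4] AFPT: children AFT:{A}, P:{A} ∩→ {A}; cost 0
per-site changes: [2, 2, 0, 2, 1]; total = 7

T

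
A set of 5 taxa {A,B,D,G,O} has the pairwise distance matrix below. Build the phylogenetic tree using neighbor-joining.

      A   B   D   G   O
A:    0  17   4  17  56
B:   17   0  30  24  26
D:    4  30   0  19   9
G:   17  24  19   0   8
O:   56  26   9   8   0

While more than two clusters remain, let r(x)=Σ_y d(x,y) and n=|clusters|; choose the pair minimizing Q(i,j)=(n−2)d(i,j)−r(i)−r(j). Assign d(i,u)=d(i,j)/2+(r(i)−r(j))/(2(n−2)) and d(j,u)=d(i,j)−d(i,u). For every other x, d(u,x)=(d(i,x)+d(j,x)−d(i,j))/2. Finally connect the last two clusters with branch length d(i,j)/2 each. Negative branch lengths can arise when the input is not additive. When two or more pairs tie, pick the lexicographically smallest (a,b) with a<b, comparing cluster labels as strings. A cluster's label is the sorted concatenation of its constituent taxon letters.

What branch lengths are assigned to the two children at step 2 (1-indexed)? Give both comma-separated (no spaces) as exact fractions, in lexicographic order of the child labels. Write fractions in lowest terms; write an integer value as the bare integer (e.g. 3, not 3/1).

79/8,93/8

iteration 1: select A,D (d=4, Q=-144); attach at lengths (22/3, -10/3); label the merged cluster AD
  updated: d(AD,B)=43/2, d(AD,G)=16, d(AD,O)=61/2
iteration 2: select AD,B (d=43/2, Q=-193/2); attach at lengths (79/8, 93/8); label the merged cluster ABD
  updated: d(ABD,G)=37/4, d(ABD,O)=35/2
iteration 3: select ABD,G (d=37/4, Q=-139/4); attach at lengths (75/8, -1/8); label the merged cluster ABDG
  updated: d(ABDG,O)=65/8
iteration 4: select ABDG,O (d=65/8); attach at lengths (65/16, 65/16); label the merged cluster ABDGO
final tree: ((((A:22/3,D:-10/3):79/8,B:93/8):75/8,G:-1/8):65/16,O:65/16)
total length: 343/8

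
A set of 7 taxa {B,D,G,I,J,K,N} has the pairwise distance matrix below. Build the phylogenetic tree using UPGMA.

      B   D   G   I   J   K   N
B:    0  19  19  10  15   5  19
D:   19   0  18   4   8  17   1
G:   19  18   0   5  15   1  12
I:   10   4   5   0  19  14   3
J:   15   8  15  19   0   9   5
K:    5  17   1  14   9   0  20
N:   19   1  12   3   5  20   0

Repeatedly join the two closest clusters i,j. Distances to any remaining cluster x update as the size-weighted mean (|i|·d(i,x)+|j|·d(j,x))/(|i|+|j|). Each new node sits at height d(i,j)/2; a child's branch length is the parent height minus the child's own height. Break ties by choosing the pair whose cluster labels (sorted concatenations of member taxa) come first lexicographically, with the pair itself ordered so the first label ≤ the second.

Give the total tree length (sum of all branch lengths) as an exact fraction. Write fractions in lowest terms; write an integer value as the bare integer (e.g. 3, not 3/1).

iteration 1: select D,N (d=1); attach at lengths (1/2, 1/2); label the merged cluster DN
  updated: d(B,DN)=19, d(DN,G)=15, d(DN,I)=7/2, d(DN,J)=13/2, d(DN,K)=37/2
iteration 2: select G,K (d=1); attach at lengths (1/2, 1/2); label the merged cluster GK
  updated: d(B,GK)=12, d(DN,GK)=67/4, d(GK,I)=19/2, d(GK,J)=12
iteration 3: select DN,I (d=7/2); attach at lengths (5/4, 7/4); label the merged cluster DIN
  updated: d(B,DIN)=16, d(DIN,GK)=43/3, d(DIN,J)=32/3
iteration 4: select DIN,J (d=32/3); attach at lengths (43/12, 16/3); label the merged cluster DIJN
  updated: d(B,DIJN)=63/4, d(DIJN,GK)=55/4
iteration 5: select B,GK (d=12); attach at lengths (6, 11/2); label the merged cluster BGK
  updated: d(BGK,DIJN)=173/12
iteration 6: select BGK,DIJN (d=173/12); attach at lengths (29/24, 15/8); label the merged cluster BDGIJKN
final tree: ((B:6,(G:1/2,K:1/2):11/2):29/24,(((D:1/2,N:1/2):5/4,I:7/4):43/12,J:16/3):15/8)
total length: 57/2

57/2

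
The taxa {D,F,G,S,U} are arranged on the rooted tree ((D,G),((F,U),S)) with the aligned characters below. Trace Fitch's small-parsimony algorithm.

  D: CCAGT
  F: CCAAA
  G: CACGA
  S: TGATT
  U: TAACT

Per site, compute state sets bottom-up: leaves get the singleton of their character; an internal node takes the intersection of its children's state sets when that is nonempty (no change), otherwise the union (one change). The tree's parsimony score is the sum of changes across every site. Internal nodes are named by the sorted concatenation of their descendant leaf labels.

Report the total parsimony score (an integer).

11

[col 0] DG: children D:{C}, G:{C} ∩→ {C}; cost 0
[col 0] FU: children F:{C}, U:{T} ∪→ {C,T}; cost 1
[col 0] FSU: children FU:{C,T}, S:{T} ∩→ {T}; cost 0
[col 0] DFGSU: children DG:{C}, FSU:{T} ∪→ {C,T}; cost 1
[col 1] DG: children D:{C}, G:{A} ∪→ {A,C}; cost 1
[col 1] FU: children F:{C}, U:{A} ∪→ {A,C}; cost 1
[col 1] FSU: children FU:{A,C}, S:{G} ∪→ {A,C,G}; cost 1
[col 1] DFGSU: children DG:{A,C}, FSU:{A,C,G} ∩→ {A,C}; cost 0
[col 2] DG: children D:{A}, G:{C} ∪→ {A,C}; cost 1
[col 2] FU: children F:{A}, U:{A} ∩→ {A}; cost 0
[col 2] FSU: children FU:{A}, S:{A} ∩→ {A}; cost 0
[col 2] DFGSU: children DG:{A,C}, FSU:{A} ∩→ {A}; cost 0
[col 3] DG: children D:{G}, G:{G} ∩→ {G}; cost 0
[col 3] FU: children F:{A}, U:{C} ∪→ {A,C}; cost 1
[col 3] FSU: children FU:{A,C}, S:{T} ∪→ {A,C,T}; cost 1
[col 3] DFGSU: children DG:{G}, FSU:{A,C,T} ∪→ {A,C,G,T}; cost 1
[col 4] DG: children D:{T}, G:{A} ∪→ {A,T}; cost 1
[col 4] FU: children F:{A}, U:{T} ∪→ {A,T}; cost 1
[col 4] FSU: children FU:{A,T}, S:{T} ∩→ {T}; cost 0
[col 4] DFGSU: children DG:{A,T}, FSU:{T} ∩→ {T}; cost 0
per-site changes: [2, 3, 1, 3, 2]; total = 11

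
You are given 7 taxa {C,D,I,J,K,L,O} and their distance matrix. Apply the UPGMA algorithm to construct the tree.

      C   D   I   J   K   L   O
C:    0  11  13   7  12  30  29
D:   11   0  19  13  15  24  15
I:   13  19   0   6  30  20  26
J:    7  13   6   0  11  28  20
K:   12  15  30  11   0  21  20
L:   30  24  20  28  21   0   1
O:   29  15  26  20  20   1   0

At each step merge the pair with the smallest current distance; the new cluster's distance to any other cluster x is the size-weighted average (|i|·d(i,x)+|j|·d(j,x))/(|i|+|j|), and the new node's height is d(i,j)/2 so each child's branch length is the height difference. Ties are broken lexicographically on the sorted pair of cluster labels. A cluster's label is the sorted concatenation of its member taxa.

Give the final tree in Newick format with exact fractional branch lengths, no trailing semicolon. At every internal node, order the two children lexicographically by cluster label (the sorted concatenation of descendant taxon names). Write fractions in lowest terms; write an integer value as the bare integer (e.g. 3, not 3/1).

iteration 1: select L,O (d=1); attach at lengths (1/2, 1/2); label the merged cluster LO
  updated: d(C,LO)=59/2, d(D,LO)=39/2, d(I,LO)=23, d(J,LO)=24, d(K,LO)=41/2
iteration 2: select I,J (d=6); attach at lengths (3, 3); label the merged cluster IJ
  updated: d(C,IJ)=10, d(D,IJ)=16, d(IJ,K)=41/2, d(IJ,LO)=47/2
iteration 3: select C,IJ (d=10); attach at lengths (5, 2); label the merged cluster CIJ
  updated: d(CIJ,D)=43/3, d(CIJ,K)=53/3, d(CIJ,LO)=51/2
iteration 4: select CIJ,D (d=43/3); attach at lengths (13/6, 43/6); label the merged cluster CDIJ
  updated: d(CDIJ,K)=17, d(CDIJ,LO)=24
iteration 5: select CDIJ,K (d=17); attach at lengths (4/3, 17/2); label the merged cluster CDIJK
  updated: d(CDIJK,LO)=233/10
iteration 6: select CDIJK,LO (d=233/10); attach at lengths (63/20, 223/20); label the merged cluster CDIJKLO
final tree: ((((C:5,(I:3,J:3):2):13/6,D:43/6):4/3,K:17/2):63/20,(L:1/2,O:1/2):223/20)
total length: 712/15

((((C:5,(I:3,J:3):2):13/6,D:43/6):4/3,K:17/2):63/20,(L:1/2,O:1/2):223/20)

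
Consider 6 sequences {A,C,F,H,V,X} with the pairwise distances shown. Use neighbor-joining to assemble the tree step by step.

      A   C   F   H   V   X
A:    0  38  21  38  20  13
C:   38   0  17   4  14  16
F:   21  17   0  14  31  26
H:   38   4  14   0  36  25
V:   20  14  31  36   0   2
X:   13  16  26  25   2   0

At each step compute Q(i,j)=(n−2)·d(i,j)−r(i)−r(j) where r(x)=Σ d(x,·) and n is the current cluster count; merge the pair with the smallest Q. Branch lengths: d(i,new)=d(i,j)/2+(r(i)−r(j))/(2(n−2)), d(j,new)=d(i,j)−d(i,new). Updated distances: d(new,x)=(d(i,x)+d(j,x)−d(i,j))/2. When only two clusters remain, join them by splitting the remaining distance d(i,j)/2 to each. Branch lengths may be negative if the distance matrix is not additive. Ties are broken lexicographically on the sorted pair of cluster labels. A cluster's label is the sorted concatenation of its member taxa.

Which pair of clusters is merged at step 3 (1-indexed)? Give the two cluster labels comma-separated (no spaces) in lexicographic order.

1. join C+H (d=4, Q=-190) ⇒ CH; edges |C|=-3/2, |H|=11/2
  updated: d(A,CH)=36, d(CH,F)=27/2, d(CH,V)=23, d(CH,X)=37/2
2. join CH+F (d=27/2, Q=-142) ⇒ CFH; edges |CH|=20/3, |F|=41/6
  updated: d(A,CFH)=87/4, d(CFH,V)=81/4, d(CFH,X)=31/2
3. join A+CFH (d=87/4, Q=-275/4) ⇒ ACFH; edges |A|=163/16, |CFH|=185/16
  updated: d(ACFH,V)=37/4, d(ACFH,X)=27/8
4. join ACFH+V (d=37/4, Q=-117/8) ⇒ ACFHV; edges |ACFH|=85/16, |V|=63/16
  updated: d(ACFHV,X)=-31/16
5. join ACFHV+X (d=-31/16) ⇒ ACFHVX; edges |ACFHV|=-31/32, |X|=-31/32
final tree: (((A:163/16,((C:-3/2,H:11/2):20/3,F:41/6):185/16):85/16,V:63/16):-31/32,X:-31/32)
total length: 745/16

A,CFH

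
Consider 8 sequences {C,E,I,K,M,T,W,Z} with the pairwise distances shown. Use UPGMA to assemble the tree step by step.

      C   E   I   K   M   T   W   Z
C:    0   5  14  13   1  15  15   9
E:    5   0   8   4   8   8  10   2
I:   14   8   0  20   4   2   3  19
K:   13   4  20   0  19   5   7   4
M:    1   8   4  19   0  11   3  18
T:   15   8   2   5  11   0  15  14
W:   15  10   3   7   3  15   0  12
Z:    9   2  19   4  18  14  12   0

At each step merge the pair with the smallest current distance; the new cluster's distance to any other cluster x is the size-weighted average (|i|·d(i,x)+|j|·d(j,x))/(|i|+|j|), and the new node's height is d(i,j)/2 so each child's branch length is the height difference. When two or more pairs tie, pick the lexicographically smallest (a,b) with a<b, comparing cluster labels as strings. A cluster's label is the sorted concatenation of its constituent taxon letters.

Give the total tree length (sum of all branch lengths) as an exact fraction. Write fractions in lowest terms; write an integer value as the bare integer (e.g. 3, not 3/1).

1. join C+M (d=1) ⇒ CM; edges |C|=1/2, |M|=1/2
  updated: d(CM,E)=13/2, d(CM,I)=9, d(CM,K)=16, d(CM,T)=13, d(CM,W)=9, d(CM,Z)=27/2
2. join E+Z (d=2) ⇒ EZ; edges |E|=1, |Z|=1
  updated: d(CM,EZ)=10, d(EZ,I)=27/2, d(EZ,K)=4, d(EZ,T)=11, d(EZ,W)=11
3. join I+T (d=2) ⇒ IT; edges |I|=1, |T|=1
  updated: d(CM,IT)=11, d(EZ,IT)=49/4, d(IT,K)=25/2, d(IT,W)=9
4. join EZ+K (d=4) ⇒ EKZ; edges |EZ|=1, |K|=2
  updated: d(CM,EKZ)=12, d(EKZ,IT)=37/3, d(EKZ,W)=29/3
5. join CM+W (d=9) ⇒ CMW; edges |CM|=4, |W|=9/2
  updated: d(CMW,EKZ)=101/9, d(CMW,IT)=31/3
6. join CMW+IT (d=31/3) ⇒ CIMTW; edges |CMW|=2/3, |IT|=25/6
  updated: d(CIMTW,EKZ)=35/3
7. join CIMTW+EKZ (d=35/3) ⇒ CEIKMTWZ; edges |CIMTW|=2/3, |EKZ|=23/6
final tree: ((((C:1/2,M:1/2):4,W:9/2):2/3,(I:1,T:1):25/6):2/3,((E:1,Z:1):1,K:2):23/6)
total length: 155/6

155/6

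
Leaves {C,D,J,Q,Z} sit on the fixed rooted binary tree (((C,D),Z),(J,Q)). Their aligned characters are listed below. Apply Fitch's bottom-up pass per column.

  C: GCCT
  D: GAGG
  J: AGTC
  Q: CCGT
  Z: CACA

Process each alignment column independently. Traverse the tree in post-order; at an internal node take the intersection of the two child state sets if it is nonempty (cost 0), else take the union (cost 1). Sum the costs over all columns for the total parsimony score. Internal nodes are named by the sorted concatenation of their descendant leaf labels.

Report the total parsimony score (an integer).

11

[col 0] CD: children C:{G}, D:{G} ∩→ {G}; cost 0
[col 0] CDZ: children CD:{G}, Z:{C} ∪→ {C,G}; cost 1
[col 0] JQ: children J:{A}, Q:{C} ∪→ {A,C}; cost 1
[col 0] CDJQZ: children CDZ:{C,G}, JQ:{A,C} ∩→ {C}; cost 0
[col 1] CD: children C:{C}, D:{A} ∪→ {A,C}; cost 1
[col 1] CDZ: children CD:{A,C}, Z:{A} ∩→ {A}; cost 0
[col 1] JQ: children J:{G}, Q:{C} ∪→ {C,G}; cost 1
[col 1] CDJQZ: children CDZ:{A}, JQ:{C,G} ∪→ {A,C,G}; cost 1
[col 2] CD: children C:{C}, D:{G} ∪→ {C,G}; cost 1
[col 2] CDZ: children CD:{C,G}, Z:{C} ∩→ {C}; cost 0
[col 2] JQ: children J:{T}, Q:{G} ∪→ {G,T}; cost 1
[col 2] CDJQZ: children CDZ:{C}, JQ:{G,T} ∪→ {C,G,T}; cost 1
[col 3] CD: children C:{T}, D:{G} ∪→ {G,T}; cost 1
[col 3] CDZ: children CD:{G,T}, Z:{A} ∪→ {A,G,T}; cost 1
[col 3] JQ: children J:{C}, Q:{T} ∪→ {C,T}; cost 1
[col 3] CDJQZ: children CDZ:{A,G,T}, JQ:{C,T} ∩→ {T}; cost 0
per-site changes: [2, 3, 3, 3]; total = 11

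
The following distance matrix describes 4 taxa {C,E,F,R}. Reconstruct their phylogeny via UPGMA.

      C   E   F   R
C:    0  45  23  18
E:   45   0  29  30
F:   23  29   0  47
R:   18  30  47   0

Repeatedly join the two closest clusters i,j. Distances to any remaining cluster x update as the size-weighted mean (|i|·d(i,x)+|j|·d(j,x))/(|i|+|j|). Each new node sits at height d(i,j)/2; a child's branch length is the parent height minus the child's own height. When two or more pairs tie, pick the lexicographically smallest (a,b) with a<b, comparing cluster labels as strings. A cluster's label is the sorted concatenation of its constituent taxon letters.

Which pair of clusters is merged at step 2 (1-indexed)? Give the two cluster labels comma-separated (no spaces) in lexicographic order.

E,F

step 1: merge (C,R) at d=18; branch lengths C→9, R→9; new cluster CR
  updated: d(CR,E)=75/2, d(CR,F)=35
step 2: merge (E,F) at d=29; branch lengths E→29/2, F→29/2; new cluster EF
  updated: d(CR,EF)=145/4
step 3: merge (CR,EF) at d=145/4; branch lengths CR→73/8, EF→29/8; new cluster CEFR
final tree: ((C:9,R:9):73/8,(E:29/2,F:29/2):29/8)
total length: 239/4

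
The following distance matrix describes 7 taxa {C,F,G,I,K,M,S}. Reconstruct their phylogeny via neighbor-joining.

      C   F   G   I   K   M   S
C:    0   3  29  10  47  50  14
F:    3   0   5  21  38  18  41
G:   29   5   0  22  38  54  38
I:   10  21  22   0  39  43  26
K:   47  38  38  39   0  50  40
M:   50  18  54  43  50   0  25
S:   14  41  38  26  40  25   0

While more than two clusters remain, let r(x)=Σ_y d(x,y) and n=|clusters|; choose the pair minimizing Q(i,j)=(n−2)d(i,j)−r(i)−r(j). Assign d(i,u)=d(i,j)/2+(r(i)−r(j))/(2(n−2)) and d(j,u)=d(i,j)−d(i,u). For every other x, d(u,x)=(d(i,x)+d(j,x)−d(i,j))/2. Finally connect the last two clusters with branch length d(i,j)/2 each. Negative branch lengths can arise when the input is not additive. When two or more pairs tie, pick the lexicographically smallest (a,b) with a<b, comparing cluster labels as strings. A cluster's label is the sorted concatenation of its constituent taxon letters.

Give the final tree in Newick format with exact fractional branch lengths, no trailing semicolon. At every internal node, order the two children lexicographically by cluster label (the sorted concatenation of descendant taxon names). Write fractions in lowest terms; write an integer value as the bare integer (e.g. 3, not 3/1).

(((C:69/16,I:91/16):9/2,(F:-47/16,G:127/16):27/4):49/16,(K:619/24,(M:181/10,S:69/10):161/24):49/16)

iteration 1: select M,S (d=25, Q=-299); attach at lengths (181/10, 69/10); label the merged cluster MS
  updated: d(C,MS)=39/2, d(F,MS)=17, d(G,MS)=67/2, d(I,MS)=22, d(K,MS)=65/2
iteration 2: select F,G (d=5, Q=-383/2); attach at lengths (-47/16, 127/16); label the merged cluster FG
  updated: d(C,FG)=27/2, d(FG,I)=19, d(FG,K)=71/2, d(FG,MS)=91/4
iteration 3: select K,MS (d=65/2, Q=-613/4); attach at lengths (619/24, 161/24); label the merged cluster KMS
  updated: d(C,KMS)=17, d(FG,KMS)=103/8, d(I,KMS)=57/4
iteration 4: select C,I (d=10, Q=-255/4); attach at lengths (69/16, 91/16); label the merged cluster CI
  updated: d(CI,FG)=45/4, d(CI,KMS)=85/8
iteration 5: select CI,FG (d=45/4, Q=-139/4); attach at lengths (9/2, 27/4); label the merged cluster CFGI
  updated: d(CFGI,KMS)=49/8
iteration 6: select CFGI,KMS (d=49/8); attach at lengths (49/16, 49/16); label the merged cluster CFGIKMS
final tree: (((C:69/16,I:91/16):9/2,(F:-47/16,G:127/16):27/4):49/16,(K:619/24,(M:181/10,S:69/10):161/24):49/16)
total length: 719/8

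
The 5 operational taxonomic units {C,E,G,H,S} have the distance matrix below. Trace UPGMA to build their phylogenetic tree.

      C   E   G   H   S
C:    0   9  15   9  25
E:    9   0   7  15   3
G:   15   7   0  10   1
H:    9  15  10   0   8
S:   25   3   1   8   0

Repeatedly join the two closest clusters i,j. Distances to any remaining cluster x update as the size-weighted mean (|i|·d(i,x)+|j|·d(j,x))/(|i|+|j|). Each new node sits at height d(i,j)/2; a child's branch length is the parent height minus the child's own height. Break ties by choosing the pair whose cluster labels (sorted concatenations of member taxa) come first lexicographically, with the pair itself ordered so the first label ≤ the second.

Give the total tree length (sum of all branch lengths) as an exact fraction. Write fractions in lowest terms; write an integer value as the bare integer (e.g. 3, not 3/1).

127/6

1. join G+S (d=1) ⇒ GS; edges |G|=1/2, |S|=1/2
  updated: d(C,GS)=20, d(E,GS)=5, d(GS,H)=9
2. join E+GS (d=5) ⇒ EGS; edges |E|=5/2, |GS|=2
  updated: d(C,EGS)=49/3, d(EGS,H)=11
3. join C+H (d=9) ⇒ CH; edges |C|=9/2, |H|=9/2
  updated: d(CH,EGS)=41/3
4. join CH+EGS (d=41/3) ⇒ CEGHS; edges |CH|=7/3, |EGS|=13/3
final tree: ((C:9/2,H:9/2):7/3,(E:5/2,(G:1/2,S:1/2):2):13/3)
total length: 127/6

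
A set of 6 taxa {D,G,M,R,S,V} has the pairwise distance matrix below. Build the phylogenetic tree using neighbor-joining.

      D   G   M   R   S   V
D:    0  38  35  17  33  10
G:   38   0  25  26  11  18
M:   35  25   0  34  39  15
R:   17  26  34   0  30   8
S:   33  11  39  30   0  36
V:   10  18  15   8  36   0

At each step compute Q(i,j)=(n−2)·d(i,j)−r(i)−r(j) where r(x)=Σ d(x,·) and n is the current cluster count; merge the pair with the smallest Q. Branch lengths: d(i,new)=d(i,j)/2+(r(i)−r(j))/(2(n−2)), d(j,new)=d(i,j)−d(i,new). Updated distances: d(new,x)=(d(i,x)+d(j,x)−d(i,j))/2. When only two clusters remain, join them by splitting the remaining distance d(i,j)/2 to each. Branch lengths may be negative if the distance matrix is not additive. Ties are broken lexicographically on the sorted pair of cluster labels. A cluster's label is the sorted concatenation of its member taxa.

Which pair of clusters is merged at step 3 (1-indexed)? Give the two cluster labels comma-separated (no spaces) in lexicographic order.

1. join G+S (d=11, Q=-223) ⇒ GS; edges |G|=13/8, |S|=75/8
  updated: d(D,GS)=30, d(GS,M)=53/2, d(GS,R)=45/2, d(GS,V)=43/2
2. join GS+M (d=53/2, Q=-263/2) ⇒ GMS; edges |GS|=139/12, |M|=179/12
  updated: d(D,GMS)=77/4, d(GMS,R)=15, d(GMS,V)=5
3. join D+R (d=17, Q=-209/4) ⇒ DR; edges |D|=161/16, |R|=111/16
  updated: d(DR,GMS)=69/8, d(DR,V)=1/2
4. join DR+GMS (d=69/8, Q=-113/8) ⇒ DGMRS; edges |DR|=33/16, |GMS|=105/16
  updated: d(DGMRS,V)=-25/16
5. join DGMRS+V (d=-25/16) ⇒ DGMRSV; edges |DGMRS|=-25/32, |V|=-25/32
final tree: (((D:161/16,R:111/16):33/16,((G:13/8,S:75/8):139/12,M:179/12):105/16):-25/32,V:-25/32)
total length: 985/16

D,R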